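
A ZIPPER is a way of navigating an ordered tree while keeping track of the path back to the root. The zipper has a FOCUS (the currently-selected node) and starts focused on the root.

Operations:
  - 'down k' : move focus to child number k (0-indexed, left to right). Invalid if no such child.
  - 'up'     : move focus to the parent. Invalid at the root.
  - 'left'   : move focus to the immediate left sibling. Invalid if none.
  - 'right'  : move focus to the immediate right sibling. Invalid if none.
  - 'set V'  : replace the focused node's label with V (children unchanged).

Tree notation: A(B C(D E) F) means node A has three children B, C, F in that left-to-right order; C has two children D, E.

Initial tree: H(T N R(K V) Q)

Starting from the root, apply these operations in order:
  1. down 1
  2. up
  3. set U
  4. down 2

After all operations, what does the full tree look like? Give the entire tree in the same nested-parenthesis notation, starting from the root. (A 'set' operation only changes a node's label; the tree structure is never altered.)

Answer: U(T N R(K V) Q)

Derivation:
Step 1 (down 1): focus=N path=1 depth=1 children=[] left=['T'] right=['R', 'Q'] parent=H
Step 2 (up): focus=H path=root depth=0 children=['T', 'N', 'R', 'Q'] (at root)
Step 3 (set U): focus=U path=root depth=0 children=['T', 'N', 'R', 'Q'] (at root)
Step 4 (down 2): focus=R path=2 depth=1 children=['K', 'V'] left=['T', 'N'] right=['Q'] parent=U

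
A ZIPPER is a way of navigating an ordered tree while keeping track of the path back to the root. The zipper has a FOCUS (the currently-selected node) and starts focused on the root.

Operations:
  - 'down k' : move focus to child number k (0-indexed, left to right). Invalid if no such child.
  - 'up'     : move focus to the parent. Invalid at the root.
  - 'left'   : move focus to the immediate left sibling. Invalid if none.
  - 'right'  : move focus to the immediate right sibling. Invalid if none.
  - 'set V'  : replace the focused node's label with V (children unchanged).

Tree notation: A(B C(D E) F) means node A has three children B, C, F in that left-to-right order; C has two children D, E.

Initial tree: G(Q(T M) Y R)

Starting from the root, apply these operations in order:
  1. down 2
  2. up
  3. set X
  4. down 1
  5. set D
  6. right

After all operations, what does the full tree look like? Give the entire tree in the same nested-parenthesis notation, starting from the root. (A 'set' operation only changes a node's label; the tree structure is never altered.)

Answer: X(Q(T M) D R)

Derivation:
Step 1 (down 2): focus=R path=2 depth=1 children=[] left=['Q', 'Y'] right=[] parent=G
Step 2 (up): focus=G path=root depth=0 children=['Q', 'Y', 'R'] (at root)
Step 3 (set X): focus=X path=root depth=0 children=['Q', 'Y', 'R'] (at root)
Step 4 (down 1): focus=Y path=1 depth=1 children=[] left=['Q'] right=['R'] parent=X
Step 5 (set D): focus=D path=1 depth=1 children=[] left=['Q'] right=['R'] parent=X
Step 6 (right): focus=R path=2 depth=1 children=[] left=['Q', 'D'] right=[] parent=X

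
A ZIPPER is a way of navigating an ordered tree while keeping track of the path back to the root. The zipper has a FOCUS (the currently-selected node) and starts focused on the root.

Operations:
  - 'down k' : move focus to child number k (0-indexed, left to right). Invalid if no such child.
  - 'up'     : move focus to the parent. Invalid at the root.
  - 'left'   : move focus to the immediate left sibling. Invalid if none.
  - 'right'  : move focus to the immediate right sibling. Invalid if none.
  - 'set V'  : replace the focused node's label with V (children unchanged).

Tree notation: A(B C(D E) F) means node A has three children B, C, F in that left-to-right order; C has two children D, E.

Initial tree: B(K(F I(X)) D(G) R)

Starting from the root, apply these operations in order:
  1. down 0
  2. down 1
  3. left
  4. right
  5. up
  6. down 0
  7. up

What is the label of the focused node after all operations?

Step 1 (down 0): focus=K path=0 depth=1 children=['F', 'I'] left=[] right=['D', 'R'] parent=B
Step 2 (down 1): focus=I path=0/1 depth=2 children=['X'] left=['F'] right=[] parent=K
Step 3 (left): focus=F path=0/0 depth=2 children=[] left=[] right=['I'] parent=K
Step 4 (right): focus=I path=0/1 depth=2 children=['X'] left=['F'] right=[] parent=K
Step 5 (up): focus=K path=0 depth=1 children=['F', 'I'] left=[] right=['D', 'R'] parent=B
Step 6 (down 0): focus=F path=0/0 depth=2 children=[] left=[] right=['I'] parent=K
Step 7 (up): focus=K path=0 depth=1 children=['F', 'I'] left=[] right=['D', 'R'] parent=B

Answer: K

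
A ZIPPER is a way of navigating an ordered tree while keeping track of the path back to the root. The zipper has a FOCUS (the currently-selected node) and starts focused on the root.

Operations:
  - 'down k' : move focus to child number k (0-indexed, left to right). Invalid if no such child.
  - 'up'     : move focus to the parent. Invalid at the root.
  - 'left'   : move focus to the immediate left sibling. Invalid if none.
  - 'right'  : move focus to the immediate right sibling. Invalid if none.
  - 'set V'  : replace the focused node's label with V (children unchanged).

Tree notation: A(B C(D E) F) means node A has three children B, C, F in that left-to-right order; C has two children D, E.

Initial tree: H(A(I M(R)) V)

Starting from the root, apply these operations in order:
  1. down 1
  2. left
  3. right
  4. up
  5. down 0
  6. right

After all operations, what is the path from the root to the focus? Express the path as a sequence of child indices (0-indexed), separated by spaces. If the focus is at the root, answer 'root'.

Answer: 1

Derivation:
Step 1 (down 1): focus=V path=1 depth=1 children=[] left=['A'] right=[] parent=H
Step 2 (left): focus=A path=0 depth=1 children=['I', 'M'] left=[] right=['V'] parent=H
Step 3 (right): focus=V path=1 depth=1 children=[] left=['A'] right=[] parent=H
Step 4 (up): focus=H path=root depth=0 children=['A', 'V'] (at root)
Step 5 (down 0): focus=A path=0 depth=1 children=['I', 'M'] left=[] right=['V'] parent=H
Step 6 (right): focus=V path=1 depth=1 children=[] left=['A'] right=[] parent=H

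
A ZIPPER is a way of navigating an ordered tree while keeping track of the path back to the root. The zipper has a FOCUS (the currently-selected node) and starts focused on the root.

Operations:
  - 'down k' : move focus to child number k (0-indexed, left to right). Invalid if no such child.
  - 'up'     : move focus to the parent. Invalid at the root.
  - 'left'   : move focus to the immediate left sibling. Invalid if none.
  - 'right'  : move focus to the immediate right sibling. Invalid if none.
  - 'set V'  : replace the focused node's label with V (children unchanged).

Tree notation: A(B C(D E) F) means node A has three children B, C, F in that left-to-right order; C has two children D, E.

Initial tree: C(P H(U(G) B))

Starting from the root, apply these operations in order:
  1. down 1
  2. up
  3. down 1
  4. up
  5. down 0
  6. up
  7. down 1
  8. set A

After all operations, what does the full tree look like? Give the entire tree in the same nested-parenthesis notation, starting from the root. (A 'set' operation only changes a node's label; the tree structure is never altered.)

Step 1 (down 1): focus=H path=1 depth=1 children=['U', 'B'] left=['P'] right=[] parent=C
Step 2 (up): focus=C path=root depth=0 children=['P', 'H'] (at root)
Step 3 (down 1): focus=H path=1 depth=1 children=['U', 'B'] left=['P'] right=[] parent=C
Step 4 (up): focus=C path=root depth=0 children=['P', 'H'] (at root)
Step 5 (down 0): focus=P path=0 depth=1 children=[] left=[] right=['H'] parent=C
Step 6 (up): focus=C path=root depth=0 children=['P', 'H'] (at root)
Step 7 (down 1): focus=H path=1 depth=1 children=['U', 'B'] left=['P'] right=[] parent=C
Step 8 (set A): focus=A path=1 depth=1 children=['U', 'B'] left=['P'] right=[] parent=C

Answer: C(P A(U(G) B))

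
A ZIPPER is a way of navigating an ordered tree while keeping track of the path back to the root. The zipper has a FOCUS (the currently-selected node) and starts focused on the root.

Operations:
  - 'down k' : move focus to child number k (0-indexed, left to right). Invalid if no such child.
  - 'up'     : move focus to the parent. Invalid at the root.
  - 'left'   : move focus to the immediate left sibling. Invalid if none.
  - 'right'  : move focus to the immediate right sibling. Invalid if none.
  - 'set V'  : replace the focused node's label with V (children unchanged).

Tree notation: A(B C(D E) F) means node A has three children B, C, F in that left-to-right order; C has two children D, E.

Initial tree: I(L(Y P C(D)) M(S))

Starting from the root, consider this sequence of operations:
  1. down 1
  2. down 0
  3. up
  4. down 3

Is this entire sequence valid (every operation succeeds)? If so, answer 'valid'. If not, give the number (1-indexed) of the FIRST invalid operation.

Step 1 (down 1): focus=M path=1 depth=1 children=['S'] left=['L'] right=[] parent=I
Step 2 (down 0): focus=S path=1/0 depth=2 children=[] left=[] right=[] parent=M
Step 3 (up): focus=M path=1 depth=1 children=['S'] left=['L'] right=[] parent=I
Step 4 (down 3): INVALID

Answer: 4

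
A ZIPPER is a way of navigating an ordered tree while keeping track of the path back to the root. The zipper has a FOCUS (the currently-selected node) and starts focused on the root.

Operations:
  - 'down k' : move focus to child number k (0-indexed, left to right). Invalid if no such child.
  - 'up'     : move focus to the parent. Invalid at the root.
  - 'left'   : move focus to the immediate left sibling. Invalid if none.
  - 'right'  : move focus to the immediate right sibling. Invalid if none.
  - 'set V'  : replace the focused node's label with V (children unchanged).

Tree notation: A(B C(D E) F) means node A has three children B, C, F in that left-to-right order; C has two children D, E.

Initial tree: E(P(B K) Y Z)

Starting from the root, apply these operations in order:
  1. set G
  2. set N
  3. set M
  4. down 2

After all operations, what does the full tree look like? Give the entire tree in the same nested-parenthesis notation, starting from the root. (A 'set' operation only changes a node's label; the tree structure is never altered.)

Answer: M(P(B K) Y Z)

Derivation:
Step 1 (set G): focus=G path=root depth=0 children=['P', 'Y', 'Z'] (at root)
Step 2 (set N): focus=N path=root depth=0 children=['P', 'Y', 'Z'] (at root)
Step 3 (set M): focus=M path=root depth=0 children=['P', 'Y', 'Z'] (at root)
Step 4 (down 2): focus=Z path=2 depth=1 children=[] left=['P', 'Y'] right=[] parent=M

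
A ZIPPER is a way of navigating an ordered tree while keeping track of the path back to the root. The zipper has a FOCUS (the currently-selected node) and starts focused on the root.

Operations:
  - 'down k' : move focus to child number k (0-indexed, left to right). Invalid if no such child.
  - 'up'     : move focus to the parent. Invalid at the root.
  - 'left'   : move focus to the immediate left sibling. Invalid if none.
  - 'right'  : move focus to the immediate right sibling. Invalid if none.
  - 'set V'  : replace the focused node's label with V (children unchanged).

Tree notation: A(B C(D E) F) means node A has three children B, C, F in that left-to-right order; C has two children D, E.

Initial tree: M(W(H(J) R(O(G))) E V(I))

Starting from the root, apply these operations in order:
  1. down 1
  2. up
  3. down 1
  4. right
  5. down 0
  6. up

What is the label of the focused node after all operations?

Answer: V

Derivation:
Step 1 (down 1): focus=E path=1 depth=1 children=[] left=['W'] right=['V'] parent=M
Step 2 (up): focus=M path=root depth=0 children=['W', 'E', 'V'] (at root)
Step 3 (down 1): focus=E path=1 depth=1 children=[] left=['W'] right=['V'] parent=M
Step 4 (right): focus=V path=2 depth=1 children=['I'] left=['W', 'E'] right=[] parent=M
Step 5 (down 0): focus=I path=2/0 depth=2 children=[] left=[] right=[] parent=V
Step 6 (up): focus=V path=2 depth=1 children=['I'] left=['W', 'E'] right=[] parent=M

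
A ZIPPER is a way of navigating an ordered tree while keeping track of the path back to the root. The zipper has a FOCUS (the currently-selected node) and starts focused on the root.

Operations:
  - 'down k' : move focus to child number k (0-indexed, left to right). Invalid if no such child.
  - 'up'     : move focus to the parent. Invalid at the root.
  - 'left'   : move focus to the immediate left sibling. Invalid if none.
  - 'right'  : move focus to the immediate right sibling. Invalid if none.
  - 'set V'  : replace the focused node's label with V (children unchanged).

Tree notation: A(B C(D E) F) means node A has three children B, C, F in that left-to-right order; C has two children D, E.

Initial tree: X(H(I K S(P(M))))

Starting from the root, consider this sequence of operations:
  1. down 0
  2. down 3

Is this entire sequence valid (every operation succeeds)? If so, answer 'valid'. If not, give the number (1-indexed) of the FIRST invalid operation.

Step 1 (down 0): focus=H path=0 depth=1 children=['I', 'K', 'S'] left=[] right=[] parent=X
Step 2 (down 3): INVALID

Answer: 2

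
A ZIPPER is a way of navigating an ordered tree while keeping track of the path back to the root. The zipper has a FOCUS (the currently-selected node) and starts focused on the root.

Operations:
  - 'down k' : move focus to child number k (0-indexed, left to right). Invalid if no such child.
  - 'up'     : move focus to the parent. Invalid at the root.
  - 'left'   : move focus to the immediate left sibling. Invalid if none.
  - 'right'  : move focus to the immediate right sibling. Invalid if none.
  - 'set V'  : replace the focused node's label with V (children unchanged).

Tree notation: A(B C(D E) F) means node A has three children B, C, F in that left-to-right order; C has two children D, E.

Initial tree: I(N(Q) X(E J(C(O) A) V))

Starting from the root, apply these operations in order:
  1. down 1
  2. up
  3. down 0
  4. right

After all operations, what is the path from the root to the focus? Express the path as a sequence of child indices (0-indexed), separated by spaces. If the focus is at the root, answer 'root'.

Answer: 1

Derivation:
Step 1 (down 1): focus=X path=1 depth=1 children=['E', 'J', 'V'] left=['N'] right=[] parent=I
Step 2 (up): focus=I path=root depth=0 children=['N', 'X'] (at root)
Step 3 (down 0): focus=N path=0 depth=1 children=['Q'] left=[] right=['X'] parent=I
Step 4 (right): focus=X path=1 depth=1 children=['E', 'J', 'V'] left=['N'] right=[] parent=I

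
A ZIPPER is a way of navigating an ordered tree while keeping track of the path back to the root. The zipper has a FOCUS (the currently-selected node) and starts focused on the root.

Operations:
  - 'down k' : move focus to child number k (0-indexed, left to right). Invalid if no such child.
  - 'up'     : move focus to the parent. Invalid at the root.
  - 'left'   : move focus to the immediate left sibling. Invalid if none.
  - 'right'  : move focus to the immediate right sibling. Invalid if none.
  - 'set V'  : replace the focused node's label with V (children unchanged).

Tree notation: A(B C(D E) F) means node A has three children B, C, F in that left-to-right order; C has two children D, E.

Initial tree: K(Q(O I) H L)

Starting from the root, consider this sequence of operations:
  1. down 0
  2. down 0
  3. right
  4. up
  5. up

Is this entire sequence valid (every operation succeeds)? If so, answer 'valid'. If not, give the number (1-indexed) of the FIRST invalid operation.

Answer: valid

Derivation:
Step 1 (down 0): focus=Q path=0 depth=1 children=['O', 'I'] left=[] right=['H', 'L'] parent=K
Step 2 (down 0): focus=O path=0/0 depth=2 children=[] left=[] right=['I'] parent=Q
Step 3 (right): focus=I path=0/1 depth=2 children=[] left=['O'] right=[] parent=Q
Step 4 (up): focus=Q path=0 depth=1 children=['O', 'I'] left=[] right=['H', 'L'] parent=K
Step 5 (up): focus=K path=root depth=0 children=['Q', 'H', 'L'] (at root)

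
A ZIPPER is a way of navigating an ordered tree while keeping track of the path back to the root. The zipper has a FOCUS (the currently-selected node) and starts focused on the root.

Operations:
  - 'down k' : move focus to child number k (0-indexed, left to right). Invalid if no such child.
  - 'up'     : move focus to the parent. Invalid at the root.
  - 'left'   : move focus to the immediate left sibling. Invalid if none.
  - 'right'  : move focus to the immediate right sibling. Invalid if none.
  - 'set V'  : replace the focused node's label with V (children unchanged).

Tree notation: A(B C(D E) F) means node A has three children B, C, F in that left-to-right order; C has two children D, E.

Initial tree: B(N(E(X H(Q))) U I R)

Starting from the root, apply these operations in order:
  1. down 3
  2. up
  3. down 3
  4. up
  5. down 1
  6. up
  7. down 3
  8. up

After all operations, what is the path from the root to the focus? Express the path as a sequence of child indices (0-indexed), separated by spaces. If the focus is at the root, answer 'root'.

Answer: root

Derivation:
Step 1 (down 3): focus=R path=3 depth=1 children=[] left=['N', 'U', 'I'] right=[] parent=B
Step 2 (up): focus=B path=root depth=0 children=['N', 'U', 'I', 'R'] (at root)
Step 3 (down 3): focus=R path=3 depth=1 children=[] left=['N', 'U', 'I'] right=[] parent=B
Step 4 (up): focus=B path=root depth=0 children=['N', 'U', 'I', 'R'] (at root)
Step 5 (down 1): focus=U path=1 depth=1 children=[] left=['N'] right=['I', 'R'] parent=B
Step 6 (up): focus=B path=root depth=0 children=['N', 'U', 'I', 'R'] (at root)
Step 7 (down 3): focus=R path=3 depth=1 children=[] left=['N', 'U', 'I'] right=[] parent=B
Step 8 (up): focus=B path=root depth=0 children=['N', 'U', 'I', 'R'] (at root)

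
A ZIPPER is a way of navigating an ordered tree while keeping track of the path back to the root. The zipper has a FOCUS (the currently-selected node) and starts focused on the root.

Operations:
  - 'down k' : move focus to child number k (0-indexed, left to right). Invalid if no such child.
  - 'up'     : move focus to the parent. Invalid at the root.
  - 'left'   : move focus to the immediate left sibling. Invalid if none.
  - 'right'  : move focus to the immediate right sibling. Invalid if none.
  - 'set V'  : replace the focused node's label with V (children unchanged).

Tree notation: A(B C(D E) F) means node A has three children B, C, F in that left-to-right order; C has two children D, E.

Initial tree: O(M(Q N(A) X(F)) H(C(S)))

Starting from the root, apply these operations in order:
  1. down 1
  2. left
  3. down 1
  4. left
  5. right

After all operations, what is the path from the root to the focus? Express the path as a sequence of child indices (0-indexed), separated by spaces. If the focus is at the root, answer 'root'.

Answer: 0 1

Derivation:
Step 1 (down 1): focus=H path=1 depth=1 children=['C'] left=['M'] right=[] parent=O
Step 2 (left): focus=M path=0 depth=1 children=['Q', 'N', 'X'] left=[] right=['H'] parent=O
Step 3 (down 1): focus=N path=0/1 depth=2 children=['A'] left=['Q'] right=['X'] parent=M
Step 4 (left): focus=Q path=0/0 depth=2 children=[] left=[] right=['N', 'X'] parent=M
Step 5 (right): focus=N path=0/1 depth=2 children=['A'] left=['Q'] right=['X'] parent=M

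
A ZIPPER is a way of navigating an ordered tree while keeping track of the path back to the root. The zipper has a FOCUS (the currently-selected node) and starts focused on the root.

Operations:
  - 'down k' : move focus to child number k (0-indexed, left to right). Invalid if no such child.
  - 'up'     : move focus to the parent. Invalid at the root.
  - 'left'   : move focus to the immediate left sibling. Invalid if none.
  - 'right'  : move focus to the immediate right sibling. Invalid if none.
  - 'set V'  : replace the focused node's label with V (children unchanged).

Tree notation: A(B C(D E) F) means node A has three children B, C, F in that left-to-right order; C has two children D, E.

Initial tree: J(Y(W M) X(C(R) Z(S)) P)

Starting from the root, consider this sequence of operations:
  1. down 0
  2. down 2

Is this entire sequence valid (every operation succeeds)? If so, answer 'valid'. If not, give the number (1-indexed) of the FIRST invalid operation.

Answer: 2

Derivation:
Step 1 (down 0): focus=Y path=0 depth=1 children=['W', 'M'] left=[] right=['X', 'P'] parent=J
Step 2 (down 2): INVALID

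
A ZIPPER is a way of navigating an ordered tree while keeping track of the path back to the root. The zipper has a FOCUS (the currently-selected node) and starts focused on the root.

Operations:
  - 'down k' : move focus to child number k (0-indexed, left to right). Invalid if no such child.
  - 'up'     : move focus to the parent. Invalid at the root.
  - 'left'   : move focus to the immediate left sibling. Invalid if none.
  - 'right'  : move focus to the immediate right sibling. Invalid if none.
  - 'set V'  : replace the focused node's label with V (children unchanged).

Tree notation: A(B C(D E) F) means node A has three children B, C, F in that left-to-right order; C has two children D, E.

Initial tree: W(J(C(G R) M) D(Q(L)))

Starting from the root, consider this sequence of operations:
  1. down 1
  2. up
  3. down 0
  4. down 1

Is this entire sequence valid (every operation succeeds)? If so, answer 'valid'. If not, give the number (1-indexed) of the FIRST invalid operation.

Step 1 (down 1): focus=D path=1 depth=1 children=['Q'] left=['J'] right=[] parent=W
Step 2 (up): focus=W path=root depth=0 children=['J', 'D'] (at root)
Step 3 (down 0): focus=J path=0 depth=1 children=['C', 'M'] left=[] right=['D'] parent=W
Step 4 (down 1): focus=M path=0/1 depth=2 children=[] left=['C'] right=[] parent=J

Answer: valid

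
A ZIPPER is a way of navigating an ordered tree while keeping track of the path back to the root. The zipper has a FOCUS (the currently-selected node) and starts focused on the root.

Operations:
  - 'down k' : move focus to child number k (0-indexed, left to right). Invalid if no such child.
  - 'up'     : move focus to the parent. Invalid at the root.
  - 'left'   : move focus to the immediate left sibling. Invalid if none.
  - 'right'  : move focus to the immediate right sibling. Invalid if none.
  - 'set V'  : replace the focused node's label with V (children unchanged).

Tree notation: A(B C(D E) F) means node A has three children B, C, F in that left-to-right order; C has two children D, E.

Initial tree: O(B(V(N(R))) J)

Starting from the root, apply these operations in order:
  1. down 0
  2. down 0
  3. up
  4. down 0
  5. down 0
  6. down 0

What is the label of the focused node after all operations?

Answer: R

Derivation:
Step 1 (down 0): focus=B path=0 depth=1 children=['V'] left=[] right=['J'] parent=O
Step 2 (down 0): focus=V path=0/0 depth=2 children=['N'] left=[] right=[] parent=B
Step 3 (up): focus=B path=0 depth=1 children=['V'] left=[] right=['J'] parent=O
Step 4 (down 0): focus=V path=0/0 depth=2 children=['N'] left=[] right=[] parent=B
Step 5 (down 0): focus=N path=0/0/0 depth=3 children=['R'] left=[] right=[] parent=V
Step 6 (down 0): focus=R path=0/0/0/0 depth=4 children=[] left=[] right=[] parent=N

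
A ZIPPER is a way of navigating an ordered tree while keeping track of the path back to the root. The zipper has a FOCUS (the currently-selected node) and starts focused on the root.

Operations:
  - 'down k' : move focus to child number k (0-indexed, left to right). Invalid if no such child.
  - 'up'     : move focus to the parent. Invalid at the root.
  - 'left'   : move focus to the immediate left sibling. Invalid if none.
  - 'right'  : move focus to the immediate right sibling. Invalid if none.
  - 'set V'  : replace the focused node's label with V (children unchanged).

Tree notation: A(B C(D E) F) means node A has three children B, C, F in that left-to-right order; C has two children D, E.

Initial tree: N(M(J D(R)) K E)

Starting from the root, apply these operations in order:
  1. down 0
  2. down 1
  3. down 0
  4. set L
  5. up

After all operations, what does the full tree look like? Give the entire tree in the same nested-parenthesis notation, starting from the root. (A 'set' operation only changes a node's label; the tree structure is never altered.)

Answer: N(M(J D(L)) K E)

Derivation:
Step 1 (down 0): focus=M path=0 depth=1 children=['J', 'D'] left=[] right=['K', 'E'] parent=N
Step 2 (down 1): focus=D path=0/1 depth=2 children=['R'] left=['J'] right=[] parent=M
Step 3 (down 0): focus=R path=0/1/0 depth=3 children=[] left=[] right=[] parent=D
Step 4 (set L): focus=L path=0/1/0 depth=3 children=[] left=[] right=[] parent=D
Step 5 (up): focus=D path=0/1 depth=2 children=['L'] left=['J'] right=[] parent=M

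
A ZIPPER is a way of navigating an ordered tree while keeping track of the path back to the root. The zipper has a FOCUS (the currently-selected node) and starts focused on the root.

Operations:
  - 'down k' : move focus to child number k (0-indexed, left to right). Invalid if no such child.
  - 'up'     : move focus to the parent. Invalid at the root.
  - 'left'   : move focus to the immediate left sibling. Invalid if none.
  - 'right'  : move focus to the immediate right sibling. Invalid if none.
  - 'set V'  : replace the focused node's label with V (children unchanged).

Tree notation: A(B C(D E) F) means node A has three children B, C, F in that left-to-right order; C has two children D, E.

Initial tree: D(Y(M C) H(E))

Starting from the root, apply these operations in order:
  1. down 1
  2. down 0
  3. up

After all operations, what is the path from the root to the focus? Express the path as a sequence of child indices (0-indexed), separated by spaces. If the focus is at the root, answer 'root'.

Step 1 (down 1): focus=H path=1 depth=1 children=['E'] left=['Y'] right=[] parent=D
Step 2 (down 0): focus=E path=1/0 depth=2 children=[] left=[] right=[] parent=H
Step 3 (up): focus=H path=1 depth=1 children=['E'] left=['Y'] right=[] parent=D

Answer: 1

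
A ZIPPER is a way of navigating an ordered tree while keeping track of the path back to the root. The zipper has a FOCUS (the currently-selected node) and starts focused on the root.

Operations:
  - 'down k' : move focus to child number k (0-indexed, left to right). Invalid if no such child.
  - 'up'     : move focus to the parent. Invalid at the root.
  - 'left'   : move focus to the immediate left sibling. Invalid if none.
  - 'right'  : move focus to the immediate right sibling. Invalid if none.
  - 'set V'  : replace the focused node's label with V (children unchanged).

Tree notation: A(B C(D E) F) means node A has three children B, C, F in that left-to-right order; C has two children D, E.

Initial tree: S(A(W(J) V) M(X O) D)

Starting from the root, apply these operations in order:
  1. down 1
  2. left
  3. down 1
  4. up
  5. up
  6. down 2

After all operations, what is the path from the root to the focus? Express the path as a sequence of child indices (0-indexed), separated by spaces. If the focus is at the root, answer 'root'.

Answer: 2

Derivation:
Step 1 (down 1): focus=M path=1 depth=1 children=['X', 'O'] left=['A'] right=['D'] parent=S
Step 2 (left): focus=A path=0 depth=1 children=['W', 'V'] left=[] right=['M', 'D'] parent=S
Step 3 (down 1): focus=V path=0/1 depth=2 children=[] left=['W'] right=[] parent=A
Step 4 (up): focus=A path=0 depth=1 children=['W', 'V'] left=[] right=['M', 'D'] parent=S
Step 5 (up): focus=S path=root depth=0 children=['A', 'M', 'D'] (at root)
Step 6 (down 2): focus=D path=2 depth=1 children=[] left=['A', 'M'] right=[] parent=S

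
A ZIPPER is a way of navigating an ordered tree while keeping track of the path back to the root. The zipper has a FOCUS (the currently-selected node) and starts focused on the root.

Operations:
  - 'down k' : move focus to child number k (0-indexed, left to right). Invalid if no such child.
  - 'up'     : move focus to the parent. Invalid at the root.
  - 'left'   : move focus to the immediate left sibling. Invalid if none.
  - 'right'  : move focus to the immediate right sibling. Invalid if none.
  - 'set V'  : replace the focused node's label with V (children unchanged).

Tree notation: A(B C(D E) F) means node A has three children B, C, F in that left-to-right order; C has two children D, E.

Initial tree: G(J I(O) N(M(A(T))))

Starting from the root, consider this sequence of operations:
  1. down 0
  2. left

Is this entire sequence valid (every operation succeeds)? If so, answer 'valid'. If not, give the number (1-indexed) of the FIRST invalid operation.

Answer: 2

Derivation:
Step 1 (down 0): focus=J path=0 depth=1 children=[] left=[] right=['I', 'N'] parent=G
Step 2 (left): INVALID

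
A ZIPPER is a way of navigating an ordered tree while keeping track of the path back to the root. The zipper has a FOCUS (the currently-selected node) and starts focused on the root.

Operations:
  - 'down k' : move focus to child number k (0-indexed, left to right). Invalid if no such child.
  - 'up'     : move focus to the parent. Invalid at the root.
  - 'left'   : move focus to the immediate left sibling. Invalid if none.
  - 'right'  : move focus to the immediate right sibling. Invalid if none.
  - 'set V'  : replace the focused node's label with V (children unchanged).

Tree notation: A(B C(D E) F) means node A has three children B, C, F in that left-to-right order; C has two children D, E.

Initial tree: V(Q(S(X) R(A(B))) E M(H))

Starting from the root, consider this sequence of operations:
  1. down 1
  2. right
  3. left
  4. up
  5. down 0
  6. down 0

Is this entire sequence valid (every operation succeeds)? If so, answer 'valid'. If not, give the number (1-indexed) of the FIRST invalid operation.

Answer: valid

Derivation:
Step 1 (down 1): focus=E path=1 depth=1 children=[] left=['Q'] right=['M'] parent=V
Step 2 (right): focus=M path=2 depth=1 children=['H'] left=['Q', 'E'] right=[] parent=V
Step 3 (left): focus=E path=1 depth=1 children=[] left=['Q'] right=['M'] parent=V
Step 4 (up): focus=V path=root depth=0 children=['Q', 'E', 'M'] (at root)
Step 5 (down 0): focus=Q path=0 depth=1 children=['S', 'R'] left=[] right=['E', 'M'] parent=V
Step 6 (down 0): focus=S path=0/0 depth=2 children=['X'] left=[] right=['R'] parent=Q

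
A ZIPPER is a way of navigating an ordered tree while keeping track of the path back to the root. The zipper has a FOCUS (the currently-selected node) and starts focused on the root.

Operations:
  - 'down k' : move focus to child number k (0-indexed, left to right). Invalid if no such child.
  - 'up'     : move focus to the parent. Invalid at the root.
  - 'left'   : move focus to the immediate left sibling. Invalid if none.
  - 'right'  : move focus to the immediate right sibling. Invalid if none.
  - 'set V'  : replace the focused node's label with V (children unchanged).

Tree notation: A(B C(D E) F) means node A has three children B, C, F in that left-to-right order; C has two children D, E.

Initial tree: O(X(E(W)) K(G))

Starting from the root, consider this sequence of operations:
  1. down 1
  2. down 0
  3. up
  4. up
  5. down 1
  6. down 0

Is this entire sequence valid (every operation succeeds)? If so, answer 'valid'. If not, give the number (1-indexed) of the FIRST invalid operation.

Answer: valid

Derivation:
Step 1 (down 1): focus=K path=1 depth=1 children=['G'] left=['X'] right=[] parent=O
Step 2 (down 0): focus=G path=1/0 depth=2 children=[] left=[] right=[] parent=K
Step 3 (up): focus=K path=1 depth=1 children=['G'] left=['X'] right=[] parent=O
Step 4 (up): focus=O path=root depth=0 children=['X', 'K'] (at root)
Step 5 (down 1): focus=K path=1 depth=1 children=['G'] left=['X'] right=[] parent=O
Step 6 (down 0): focus=G path=1/0 depth=2 children=[] left=[] right=[] parent=K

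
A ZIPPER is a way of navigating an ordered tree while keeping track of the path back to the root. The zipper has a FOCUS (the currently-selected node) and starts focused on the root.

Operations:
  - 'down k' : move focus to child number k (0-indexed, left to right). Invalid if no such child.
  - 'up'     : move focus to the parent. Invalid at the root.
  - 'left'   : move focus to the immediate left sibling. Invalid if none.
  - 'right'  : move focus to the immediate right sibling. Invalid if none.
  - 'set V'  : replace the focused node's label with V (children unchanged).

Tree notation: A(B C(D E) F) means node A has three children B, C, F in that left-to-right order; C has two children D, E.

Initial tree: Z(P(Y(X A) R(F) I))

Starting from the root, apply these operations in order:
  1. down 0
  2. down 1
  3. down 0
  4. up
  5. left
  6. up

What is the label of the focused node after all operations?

Step 1 (down 0): focus=P path=0 depth=1 children=['Y', 'R', 'I'] left=[] right=[] parent=Z
Step 2 (down 1): focus=R path=0/1 depth=2 children=['F'] left=['Y'] right=['I'] parent=P
Step 3 (down 0): focus=F path=0/1/0 depth=3 children=[] left=[] right=[] parent=R
Step 4 (up): focus=R path=0/1 depth=2 children=['F'] left=['Y'] right=['I'] parent=P
Step 5 (left): focus=Y path=0/0 depth=2 children=['X', 'A'] left=[] right=['R', 'I'] parent=P
Step 6 (up): focus=P path=0 depth=1 children=['Y', 'R', 'I'] left=[] right=[] parent=Z

Answer: P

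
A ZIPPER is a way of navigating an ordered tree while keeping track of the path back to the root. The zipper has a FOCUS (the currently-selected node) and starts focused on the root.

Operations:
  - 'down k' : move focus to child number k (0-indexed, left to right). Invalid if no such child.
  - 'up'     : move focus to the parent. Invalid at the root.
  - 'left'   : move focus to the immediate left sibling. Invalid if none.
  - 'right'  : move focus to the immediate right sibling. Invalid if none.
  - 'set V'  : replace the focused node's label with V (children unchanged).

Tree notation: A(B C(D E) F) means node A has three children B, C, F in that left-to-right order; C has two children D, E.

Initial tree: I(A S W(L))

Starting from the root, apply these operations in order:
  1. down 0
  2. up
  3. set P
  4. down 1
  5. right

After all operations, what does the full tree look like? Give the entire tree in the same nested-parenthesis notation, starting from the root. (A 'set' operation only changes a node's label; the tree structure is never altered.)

Answer: P(A S W(L))

Derivation:
Step 1 (down 0): focus=A path=0 depth=1 children=[] left=[] right=['S', 'W'] parent=I
Step 2 (up): focus=I path=root depth=0 children=['A', 'S', 'W'] (at root)
Step 3 (set P): focus=P path=root depth=0 children=['A', 'S', 'W'] (at root)
Step 4 (down 1): focus=S path=1 depth=1 children=[] left=['A'] right=['W'] parent=P
Step 5 (right): focus=W path=2 depth=1 children=['L'] left=['A', 'S'] right=[] parent=P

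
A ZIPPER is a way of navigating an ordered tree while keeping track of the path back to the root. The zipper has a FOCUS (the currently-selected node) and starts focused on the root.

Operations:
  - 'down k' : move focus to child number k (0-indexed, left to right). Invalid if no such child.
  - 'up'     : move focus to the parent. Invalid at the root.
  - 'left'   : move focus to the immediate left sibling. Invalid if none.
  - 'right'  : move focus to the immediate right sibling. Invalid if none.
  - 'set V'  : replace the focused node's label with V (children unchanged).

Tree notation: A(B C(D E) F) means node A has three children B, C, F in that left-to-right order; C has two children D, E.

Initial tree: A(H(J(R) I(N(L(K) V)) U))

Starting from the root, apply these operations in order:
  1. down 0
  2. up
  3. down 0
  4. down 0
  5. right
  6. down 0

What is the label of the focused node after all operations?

Step 1 (down 0): focus=H path=0 depth=1 children=['J', 'I', 'U'] left=[] right=[] parent=A
Step 2 (up): focus=A path=root depth=0 children=['H'] (at root)
Step 3 (down 0): focus=H path=0 depth=1 children=['J', 'I', 'U'] left=[] right=[] parent=A
Step 4 (down 0): focus=J path=0/0 depth=2 children=['R'] left=[] right=['I', 'U'] parent=H
Step 5 (right): focus=I path=0/1 depth=2 children=['N'] left=['J'] right=['U'] parent=H
Step 6 (down 0): focus=N path=0/1/0 depth=3 children=['L', 'V'] left=[] right=[] parent=I

Answer: N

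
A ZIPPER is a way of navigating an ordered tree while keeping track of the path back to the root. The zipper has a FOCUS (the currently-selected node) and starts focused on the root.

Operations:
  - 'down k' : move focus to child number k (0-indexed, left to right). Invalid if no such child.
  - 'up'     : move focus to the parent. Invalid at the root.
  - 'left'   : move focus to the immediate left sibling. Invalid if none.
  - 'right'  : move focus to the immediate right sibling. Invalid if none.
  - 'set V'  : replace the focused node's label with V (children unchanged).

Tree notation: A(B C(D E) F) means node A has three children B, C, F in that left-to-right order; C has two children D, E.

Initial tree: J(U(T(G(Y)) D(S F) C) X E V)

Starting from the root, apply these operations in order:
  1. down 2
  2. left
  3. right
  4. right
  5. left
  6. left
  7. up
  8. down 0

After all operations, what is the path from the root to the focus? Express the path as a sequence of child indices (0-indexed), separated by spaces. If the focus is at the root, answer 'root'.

Answer: 0

Derivation:
Step 1 (down 2): focus=E path=2 depth=1 children=[] left=['U', 'X'] right=['V'] parent=J
Step 2 (left): focus=X path=1 depth=1 children=[] left=['U'] right=['E', 'V'] parent=J
Step 3 (right): focus=E path=2 depth=1 children=[] left=['U', 'X'] right=['V'] parent=J
Step 4 (right): focus=V path=3 depth=1 children=[] left=['U', 'X', 'E'] right=[] parent=J
Step 5 (left): focus=E path=2 depth=1 children=[] left=['U', 'X'] right=['V'] parent=J
Step 6 (left): focus=X path=1 depth=1 children=[] left=['U'] right=['E', 'V'] parent=J
Step 7 (up): focus=J path=root depth=0 children=['U', 'X', 'E', 'V'] (at root)
Step 8 (down 0): focus=U path=0 depth=1 children=['T', 'D', 'C'] left=[] right=['X', 'E', 'V'] parent=J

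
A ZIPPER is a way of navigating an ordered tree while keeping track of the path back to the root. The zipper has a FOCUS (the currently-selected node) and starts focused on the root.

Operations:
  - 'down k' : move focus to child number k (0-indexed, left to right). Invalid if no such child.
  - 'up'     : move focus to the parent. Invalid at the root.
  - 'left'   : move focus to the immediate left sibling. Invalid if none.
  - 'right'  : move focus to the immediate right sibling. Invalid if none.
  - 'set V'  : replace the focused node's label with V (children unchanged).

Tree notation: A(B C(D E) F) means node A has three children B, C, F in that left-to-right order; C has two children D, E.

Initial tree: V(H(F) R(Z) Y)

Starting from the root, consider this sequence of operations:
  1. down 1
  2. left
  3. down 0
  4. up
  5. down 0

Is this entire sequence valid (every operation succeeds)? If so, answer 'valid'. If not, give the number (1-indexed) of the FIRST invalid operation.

Step 1 (down 1): focus=R path=1 depth=1 children=['Z'] left=['H'] right=['Y'] parent=V
Step 2 (left): focus=H path=0 depth=1 children=['F'] left=[] right=['R', 'Y'] parent=V
Step 3 (down 0): focus=F path=0/0 depth=2 children=[] left=[] right=[] parent=H
Step 4 (up): focus=H path=0 depth=1 children=['F'] left=[] right=['R', 'Y'] parent=V
Step 5 (down 0): focus=F path=0/0 depth=2 children=[] left=[] right=[] parent=H

Answer: valid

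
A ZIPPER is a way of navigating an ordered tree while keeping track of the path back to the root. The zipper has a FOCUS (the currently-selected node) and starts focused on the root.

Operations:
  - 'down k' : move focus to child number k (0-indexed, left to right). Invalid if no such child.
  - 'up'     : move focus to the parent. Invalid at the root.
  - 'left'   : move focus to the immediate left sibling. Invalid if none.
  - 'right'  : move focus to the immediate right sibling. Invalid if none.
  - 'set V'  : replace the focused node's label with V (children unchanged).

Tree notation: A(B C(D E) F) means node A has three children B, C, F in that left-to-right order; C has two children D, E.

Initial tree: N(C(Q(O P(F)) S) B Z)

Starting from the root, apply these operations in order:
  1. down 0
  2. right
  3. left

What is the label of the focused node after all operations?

Step 1 (down 0): focus=C path=0 depth=1 children=['Q', 'S'] left=[] right=['B', 'Z'] parent=N
Step 2 (right): focus=B path=1 depth=1 children=[] left=['C'] right=['Z'] parent=N
Step 3 (left): focus=C path=0 depth=1 children=['Q', 'S'] left=[] right=['B', 'Z'] parent=N

Answer: C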